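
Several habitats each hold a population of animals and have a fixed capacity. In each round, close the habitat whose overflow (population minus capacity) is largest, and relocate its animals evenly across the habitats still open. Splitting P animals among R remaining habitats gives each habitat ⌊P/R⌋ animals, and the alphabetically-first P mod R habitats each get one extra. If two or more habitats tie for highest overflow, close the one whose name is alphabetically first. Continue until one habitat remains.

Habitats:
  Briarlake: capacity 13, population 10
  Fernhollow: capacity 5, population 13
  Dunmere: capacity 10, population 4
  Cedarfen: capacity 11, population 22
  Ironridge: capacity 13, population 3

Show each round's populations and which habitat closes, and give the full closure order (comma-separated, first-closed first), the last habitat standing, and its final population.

Closure order: Cedarfen, Fernhollow, Briarlake, Dunmere
Last habitat: Ironridge with 52 animals

Round 1: Briarlake=10 Cedarfen=22 Dunmere=4 Fernhollow=13 Ironridge=3 → close Cedarfen (overflow 11)
  22÷4 = 5 each, +1 to first 2
Round 2: Briarlake=16 Dunmere=10 Fernhollow=18 Ironridge=8 → close Fernhollow (overflow 13)
  18÷3 = 6 each, +1 to first 0
Round 3: Briarlake=22 Dunmere=16 Ironridge=14 → close Briarlake (overflow 9)
  22÷2 = 11 each, +1 to first 0
Round 4: Dunmere=27 Ironridge=25 → close Dunmere (overflow 17)
  27÷1 = 27 each, +1 to first 0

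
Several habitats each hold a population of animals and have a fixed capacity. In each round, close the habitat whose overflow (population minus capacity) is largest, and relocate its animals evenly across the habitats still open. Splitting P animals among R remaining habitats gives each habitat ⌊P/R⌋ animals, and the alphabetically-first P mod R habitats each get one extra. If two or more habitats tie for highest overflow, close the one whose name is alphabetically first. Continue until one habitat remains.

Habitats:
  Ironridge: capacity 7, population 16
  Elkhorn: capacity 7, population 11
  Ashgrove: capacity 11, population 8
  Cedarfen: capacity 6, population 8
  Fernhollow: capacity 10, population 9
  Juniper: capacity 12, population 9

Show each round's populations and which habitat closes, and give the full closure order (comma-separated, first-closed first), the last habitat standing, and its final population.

Closure order: Ironridge, Elkhorn, Cedarfen, Ashgrove, Fernhollow
Last habitat: Juniper with 61 animals

Round 1: Ashgrove=8 Cedarfen=8 Elkhorn=11 Fernhollow=9 Ironridge=16 Juniper=9 → close Ironridge (overflow 9)
  16÷5 = 3 each, +1 to first 1
Round 2: Ashgrove=12 Cedarfen=11 Elkhorn=14 Fernhollow=12 Juniper=12 → close Elkhorn (overflow 7)
  14÷4 = 3 each, +1 to first 2
Round 3: Ashgrove=16 Cedarfen=15 Fernhollow=15 Juniper=15 → close Cedarfen (overflow 9)
  15÷3 = 5 each, +1 to first 0
Round 4: Ashgrove=21 Fernhollow=20 Juniper=20 → close Ashgrove (overflow 10)
  21÷2 = 10 each, +1 to first 1
Round 5: Fernhollow=31 Juniper=30 → close Fernhollow (overflow 21)
  31÷1 = 31 each, +1 to first 0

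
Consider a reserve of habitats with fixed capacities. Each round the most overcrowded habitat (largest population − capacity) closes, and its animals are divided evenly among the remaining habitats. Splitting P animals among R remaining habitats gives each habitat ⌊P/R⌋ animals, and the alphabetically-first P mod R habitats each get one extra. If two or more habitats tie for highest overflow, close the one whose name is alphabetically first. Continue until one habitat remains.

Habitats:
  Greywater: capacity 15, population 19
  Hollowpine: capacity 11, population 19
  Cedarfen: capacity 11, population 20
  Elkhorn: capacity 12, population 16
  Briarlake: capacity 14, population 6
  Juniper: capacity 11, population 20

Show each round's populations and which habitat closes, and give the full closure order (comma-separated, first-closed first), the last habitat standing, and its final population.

Round 1: Briarlake=6 Cedarfen=20 Elkhorn=16 Greywater=19 Hollowpine=19 Juniper=20 → close Cedarfen (overflow 9)
  20÷5 = 4 each, +1 to first 0
Round 2: Briarlake=10 Elkhorn=20 Greywater=23 Hollowpine=23 Juniper=24 → close Juniper (overflow 13)
  24÷4 = 6 each, +1 to first 0
Round 3: Briarlake=16 Elkhorn=26 Greywater=29 Hollowpine=29 → close Hollowpine (overflow 18)
  29÷3 = 9 each, +1 to first 2
Round 4: Briarlake=26 Elkhorn=36 Greywater=38 → close Elkhorn (overflow 24)
  36÷2 = 18 each, +1 to first 0
Round 5: Briarlake=44 Greywater=56 → close Greywater (overflow 41)
  56÷1 = 56 each, +1 to first 0

Closure order: Cedarfen, Juniper, Hollowpine, Elkhorn, Greywater
Last habitat: Briarlake with 100 animals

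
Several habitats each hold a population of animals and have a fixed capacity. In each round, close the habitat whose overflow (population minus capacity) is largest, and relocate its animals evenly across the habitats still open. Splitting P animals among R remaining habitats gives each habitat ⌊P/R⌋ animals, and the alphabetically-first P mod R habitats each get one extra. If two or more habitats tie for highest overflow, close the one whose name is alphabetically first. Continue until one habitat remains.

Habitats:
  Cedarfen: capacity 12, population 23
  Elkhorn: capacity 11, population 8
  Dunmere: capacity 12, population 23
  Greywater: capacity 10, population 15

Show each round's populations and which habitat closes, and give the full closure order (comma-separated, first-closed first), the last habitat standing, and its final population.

Round 1: Cedarfen=23 Dunmere=23 Elkhorn=8 Greywater=15 → close Cedarfen (overflow 11)
  23÷3 = 7 each, +1 to first 2
Round 2: Dunmere=31 Elkhorn=16 Greywater=22 → close Dunmere (overflow 19)
  31÷2 = 15 each, +1 to first 1
Round 3: Elkhorn=32 Greywater=37 → close Greywater (overflow 27)
  37÷1 = 37 each, +1 to first 0

Closure order: Cedarfen, Dunmere, Greywater
Last habitat: Elkhorn with 69 animals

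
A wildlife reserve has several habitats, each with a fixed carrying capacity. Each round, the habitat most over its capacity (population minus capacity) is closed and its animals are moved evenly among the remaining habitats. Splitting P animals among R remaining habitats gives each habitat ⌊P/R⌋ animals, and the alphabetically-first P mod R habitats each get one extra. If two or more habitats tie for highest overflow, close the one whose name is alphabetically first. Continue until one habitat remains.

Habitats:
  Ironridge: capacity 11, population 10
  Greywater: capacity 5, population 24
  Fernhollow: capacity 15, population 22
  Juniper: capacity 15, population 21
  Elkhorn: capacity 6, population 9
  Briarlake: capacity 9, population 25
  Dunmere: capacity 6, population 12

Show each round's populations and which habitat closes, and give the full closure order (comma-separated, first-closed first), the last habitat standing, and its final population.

Closure order: Greywater, Briarlake, Fernhollow, Dunmere, Juniper, Elkhorn
Last habitat: Ironridge with 123 animals

Round 1: Briarlake=25 Dunmere=12 Elkhorn=9 Fernhollow=22 Greywater=24 Ironridge=10 Juniper=21 → close Greywater (overflow 19)
  24÷6 = 4 each, +1 to first 0
Round 2: Briarlake=29 Dunmere=16 Elkhorn=13 Fernhollow=26 Ironridge=14 Juniper=25 → close Briarlake (overflow 20)
  29÷5 = 5 each, +1 to first 4
Round 3: Dunmere=22 Elkhorn=19 Fernhollow=32 Ironridge=20 Juniper=30 → close Fernhollow (overflow 17)
  32÷4 = 8 each, +1 to first 0
Round 4: Dunmere=30 Elkhorn=27 Ironridge=28 Juniper=38 → close Dunmere (overflow 24)
  30÷3 = 10 each, +1 to first 0
Round 5: Elkhorn=37 Ironridge=38 Juniper=48 → close Juniper (overflow 33)
  48÷2 = 24 each, +1 to first 0
Round 6: Elkhorn=61 Ironridge=62 → close Elkhorn (overflow 55)
  61÷1 = 61 each, +1 to first 0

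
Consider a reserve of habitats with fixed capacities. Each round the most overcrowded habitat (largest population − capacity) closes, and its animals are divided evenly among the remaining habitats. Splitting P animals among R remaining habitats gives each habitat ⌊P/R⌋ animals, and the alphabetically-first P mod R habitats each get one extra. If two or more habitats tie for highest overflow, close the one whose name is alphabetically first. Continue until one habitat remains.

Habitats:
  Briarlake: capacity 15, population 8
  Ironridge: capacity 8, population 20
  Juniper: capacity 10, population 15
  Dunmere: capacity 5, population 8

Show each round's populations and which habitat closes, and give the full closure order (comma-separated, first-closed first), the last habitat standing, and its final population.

Round 1: Briarlake=8 Dunmere=8 Ironridge=20 Juniper=15 → close Ironridge (overflow 12)
  20÷3 = 6 each, +1 to first 2
Round 2: Briarlake=15 Dunmere=15 Juniper=21 → close Juniper (overflow 11)
  21÷2 = 10 each, +1 to first 1
Round 3: Briarlake=26 Dunmere=25 → close Dunmere (overflow 20)
  25÷1 = 25 each, +1 to first 0

Closure order: Ironridge, Juniper, Dunmere
Last habitat: Briarlake with 51 animals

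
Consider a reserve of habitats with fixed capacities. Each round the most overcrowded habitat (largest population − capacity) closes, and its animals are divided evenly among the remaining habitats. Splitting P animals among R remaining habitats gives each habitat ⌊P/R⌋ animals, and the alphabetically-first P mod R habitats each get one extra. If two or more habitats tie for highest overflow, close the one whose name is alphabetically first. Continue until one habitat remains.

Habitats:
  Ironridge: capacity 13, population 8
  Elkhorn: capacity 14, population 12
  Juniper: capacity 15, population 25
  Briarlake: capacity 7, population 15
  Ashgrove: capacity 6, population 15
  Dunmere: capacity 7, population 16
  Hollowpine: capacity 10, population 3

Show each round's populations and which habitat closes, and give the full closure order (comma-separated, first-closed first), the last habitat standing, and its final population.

Round 1: Ashgrove=15 Briarlake=15 Dunmere=16 Elkhorn=12 Hollowpine=3 Ironridge=8 Juniper=25 → close Juniper (overflow 10)
  25÷6 = 4 each, +1 to first 1
Round 2: Ashgrove=20 Briarlake=19 Dunmere=20 Elkhorn=16 Hollowpine=7 Ironridge=12 → close Ashgrove (overflow 14)
  20÷5 = 4 each, +1 to first 0
Round 3: Briarlake=23 Dunmere=24 Elkhorn=20 Hollowpine=11 Ironridge=16 → close Dunmere (overflow 17)
  24÷4 = 6 each, +1 to first 0
Round 4: Briarlake=29 Elkhorn=26 Hollowpine=17 Ironridge=22 → close Briarlake (overflow 22)
  29÷3 = 9 each, +1 to first 2
Round 5: Elkhorn=36 Hollowpine=27 Ironridge=31 → close Elkhorn (overflow 22)
  36÷2 = 18 each, +1 to first 0
Round 6: Hollowpine=45 Ironridge=49 → close Ironridge (overflow 36)
  49÷1 = 49 each, +1 to first 0

Closure order: Juniper, Ashgrove, Dunmere, Briarlake, Elkhorn, Ironridge
Last habitat: Hollowpine with 94 animals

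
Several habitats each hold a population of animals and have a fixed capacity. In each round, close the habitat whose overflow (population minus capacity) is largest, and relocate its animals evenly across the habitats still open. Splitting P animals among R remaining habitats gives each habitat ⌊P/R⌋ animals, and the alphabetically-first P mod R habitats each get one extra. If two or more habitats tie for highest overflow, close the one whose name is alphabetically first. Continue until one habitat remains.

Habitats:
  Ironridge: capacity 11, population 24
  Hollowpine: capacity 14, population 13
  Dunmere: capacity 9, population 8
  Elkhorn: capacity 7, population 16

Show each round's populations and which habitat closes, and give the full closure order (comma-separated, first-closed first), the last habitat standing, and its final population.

Round 1: Dunmere=8 Elkhorn=16 Hollowpine=13 Ironridge=24 → close Ironridge (overflow 13)
  24÷3 = 8 each, +1 to first 0
Round 2: Dunmere=16 Elkhorn=24 Hollowpine=21 → close Elkhorn (overflow 17)
  24÷2 = 12 each, +1 to first 0
Round 3: Dunmere=28 Hollowpine=33 → close Dunmere (overflow 19)
  28÷1 = 28 each, +1 to first 0

Closure order: Ironridge, Elkhorn, Dunmere
Last habitat: Hollowpine with 61 animals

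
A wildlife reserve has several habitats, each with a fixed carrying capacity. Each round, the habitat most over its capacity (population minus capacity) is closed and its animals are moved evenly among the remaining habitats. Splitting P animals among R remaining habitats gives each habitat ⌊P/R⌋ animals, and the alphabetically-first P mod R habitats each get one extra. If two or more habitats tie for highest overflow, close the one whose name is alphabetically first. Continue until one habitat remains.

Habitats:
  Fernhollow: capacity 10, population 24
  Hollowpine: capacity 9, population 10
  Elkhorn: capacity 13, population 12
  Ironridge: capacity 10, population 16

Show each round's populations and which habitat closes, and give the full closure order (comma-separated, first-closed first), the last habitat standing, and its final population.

Closure order: Fernhollow, Ironridge, Hollowpine
Last habitat: Elkhorn with 62 animals

Round 1: Elkhorn=12 Fernhollow=24 Hollowpine=10 Ironridge=16 → close Fernhollow (overflow 14)
  24÷3 = 8 each, +1 to first 0
Round 2: Elkhorn=20 Hollowpine=18 Ironridge=24 → close Ironridge (overflow 14)
  24÷2 = 12 each, +1 to first 0
Round 3: Elkhorn=32 Hollowpine=30 → close Hollowpine (overflow 21)
  30÷1 = 30 each, +1 to first 0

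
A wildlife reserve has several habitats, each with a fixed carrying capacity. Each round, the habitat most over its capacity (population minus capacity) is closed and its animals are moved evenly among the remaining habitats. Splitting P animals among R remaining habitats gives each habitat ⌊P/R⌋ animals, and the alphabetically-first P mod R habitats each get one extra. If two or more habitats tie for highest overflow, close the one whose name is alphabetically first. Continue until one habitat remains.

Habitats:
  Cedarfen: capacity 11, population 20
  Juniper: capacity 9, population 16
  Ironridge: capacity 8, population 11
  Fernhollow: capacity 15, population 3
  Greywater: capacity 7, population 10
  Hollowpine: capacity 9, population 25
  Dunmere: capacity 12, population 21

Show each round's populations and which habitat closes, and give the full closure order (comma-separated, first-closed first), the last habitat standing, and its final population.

Closure order: Hollowpine, Cedarfen, Dunmere, Juniper, Greywater, Ironridge
Last habitat: Fernhollow with 106 animals

Round 1: Cedarfen=20 Dunmere=21 Fernhollow=3 Greywater=10 Hollowpine=25 Ironridge=11 Juniper=16 → close Hollowpine (overflow 16)
  25÷6 = 4 each, +1 to first 1
Round 2: Cedarfen=25 Dunmere=25 Fernhollow=7 Greywater=14 Ironridge=15 Juniper=20 → close Cedarfen (overflow 14)
  25÷5 = 5 each, +1 to first 0
Round 3: Dunmere=30 Fernhollow=12 Greywater=19 Ironridge=20 Juniper=25 → close Dunmere (overflow 18)
  30÷4 = 7 each, +1 to first 2
Round 4: Fernhollow=20 Greywater=27 Ironridge=27 Juniper=32 → close Juniper (overflow 23)
  32÷3 = 10 each, +1 to first 2
Round 5: Fernhollow=31 Greywater=38 Ironridge=37 → close Greywater (overflow 31)
  38÷2 = 19 each, +1 to first 0
Round 6: Fernhollow=50 Ironridge=56 → close Ironridge (overflow 48)
  56÷1 = 56 each, +1 to first 0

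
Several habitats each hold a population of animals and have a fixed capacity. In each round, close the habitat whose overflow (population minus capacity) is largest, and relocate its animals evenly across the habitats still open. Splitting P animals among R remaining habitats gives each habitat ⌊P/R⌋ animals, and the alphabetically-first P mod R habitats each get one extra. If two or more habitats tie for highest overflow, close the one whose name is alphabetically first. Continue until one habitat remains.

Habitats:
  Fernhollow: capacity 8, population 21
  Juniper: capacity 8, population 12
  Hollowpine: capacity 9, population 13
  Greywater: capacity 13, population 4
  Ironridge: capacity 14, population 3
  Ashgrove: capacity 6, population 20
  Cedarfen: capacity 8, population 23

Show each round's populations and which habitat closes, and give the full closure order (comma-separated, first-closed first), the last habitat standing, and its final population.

Round 1: Ashgrove=20 Cedarfen=23 Fernhollow=21 Greywater=4 Hollowpine=13 Ironridge=3 Juniper=12 → close Cedarfen (overflow 15)
  23÷6 = 3 each, +1 to first 5
Round 2: Ashgrove=24 Fernhollow=25 Greywater=8 Hollowpine=17 Ironridge=7 Juniper=15 → close Ashgrove (overflow 18)
  24÷5 = 4 each, +1 to first 4
Round 3: Fernhollow=30 Greywater=13 Hollowpine=22 Ironridge=12 Juniper=19 → close Fernhollow (overflow 22)
  30÷4 = 7 each, +1 to first 2
Round 4: Greywater=21 Hollowpine=30 Ironridge=19 Juniper=26 → close Hollowpine (overflow 21)
  30÷3 = 10 each, +1 to first 0
Round 5: Greywater=31 Ironridge=29 Juniper=36 → close Juniper (overflow 28)
  36÷2 = 18 each, +1 to first 0
Round 6: Greywater=49 Ironridge=47 → close Greywater (overflow 36)
  49÷1 = 49 each, +1 to first 0

Closure order: Cedarfen, Ashgrove, Fernhollow, Hollowpine, Juniper, Greywater
Last habitat: Ironridge with 96 animals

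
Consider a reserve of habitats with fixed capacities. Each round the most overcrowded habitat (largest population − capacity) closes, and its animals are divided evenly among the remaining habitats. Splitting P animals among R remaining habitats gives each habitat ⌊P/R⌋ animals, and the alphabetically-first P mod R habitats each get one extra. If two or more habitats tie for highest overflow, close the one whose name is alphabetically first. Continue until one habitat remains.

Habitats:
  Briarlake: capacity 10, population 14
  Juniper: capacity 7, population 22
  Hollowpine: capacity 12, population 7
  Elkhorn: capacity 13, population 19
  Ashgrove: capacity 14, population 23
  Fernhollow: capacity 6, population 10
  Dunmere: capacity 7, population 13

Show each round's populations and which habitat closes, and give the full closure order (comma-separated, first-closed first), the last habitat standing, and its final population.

Closure order: Juniper, Ashgrove, Dunmere, Elkhorn, Briarlake, Fernhollow
Last habitat: Hollowpine with 108 animals

Round 1: Ashgrove=23 Briarlake=14 Dunmere=13 Elkhorn=19 Fernhollow=10 Hollowpine=7 Juniper=22 → close Juniper (overflow 15)
  22÷6 = 3 each, +1 to first 4
Round 2: Ashgrove=27 Briarlake=18 Dunmere=17 Elkhorn=23 Fernhollow=13 Hollowpine=10 → close Ashgrove (overflow 13)
  27÷5 = 5 each, +1 to first 2
Round 3: Briarlake=24 Dunmere=23 Elkhorn=28 Fernhollow=18 Hollowpine=15 → close Dunmere (overflow 16)
  23÷4 = 5 each, +1 to first 3
Round 4: Briarlake=30 Elkhorn=34 Fernhollow=24 Hollowpine=20 → close Elkhorn (overflow 21)
  34÷3 = 11 each, +1 to first 1
Round 5: Briarlake=42 Fernhollow=35 Hollowpine=31 → close Briarlake (overflow 32)
  42÷2 = 21 each, +1 to first 0
Round 6: Fernhollow=56 Hollowpine=52 → close Fernhollow (overflow 50)
  56÷1 = 56 each, +1 to first 0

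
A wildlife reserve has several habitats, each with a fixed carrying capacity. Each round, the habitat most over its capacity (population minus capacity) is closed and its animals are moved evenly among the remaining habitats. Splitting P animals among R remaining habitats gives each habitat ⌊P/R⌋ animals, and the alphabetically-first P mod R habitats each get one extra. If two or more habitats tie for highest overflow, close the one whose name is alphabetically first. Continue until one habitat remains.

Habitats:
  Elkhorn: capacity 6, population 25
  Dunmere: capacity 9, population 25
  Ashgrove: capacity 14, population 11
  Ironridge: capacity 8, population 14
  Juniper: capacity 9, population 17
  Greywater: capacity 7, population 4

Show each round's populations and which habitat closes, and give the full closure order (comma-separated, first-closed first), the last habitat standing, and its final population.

Round 1: Ashgrove=11 Dunmere=25 Elkhorn=25 Greywater=4 Ironridge=14 Juniper=17 → close Elkhorn (overflow 19)
  25÷5 = 5 each, +1 to first 0
Round 2: Ashgrove=16 Dunmere=30 Greywater=9 Ironridge=19 Juniper=22 → close Dunmere (overflow 21)
  30÷4 = 7 each, +1 to first 2
Round 3: Ashgrove=24 Greywater=17 Ironridge=26 Juniper=29 → close Juniper (overflow 20)
  29÷3 = 9 each, +1 to first 2
Round 4: Ashgrove=34 Greywater=27 Ironridge=35 → close Ironridge (overflow 27)
  35÷2 = 17 each, +1 to first 1
Round 5: Ashgrove=52 Greywater=44 → close Ashgrove (overflow 38)
  52÷1 = 52 each, +1 to first 0

Closure order: Elkhorn, Dunmere, Juniper, Ironridge, Ashgrove
Last habitat: Greywater with 96 animals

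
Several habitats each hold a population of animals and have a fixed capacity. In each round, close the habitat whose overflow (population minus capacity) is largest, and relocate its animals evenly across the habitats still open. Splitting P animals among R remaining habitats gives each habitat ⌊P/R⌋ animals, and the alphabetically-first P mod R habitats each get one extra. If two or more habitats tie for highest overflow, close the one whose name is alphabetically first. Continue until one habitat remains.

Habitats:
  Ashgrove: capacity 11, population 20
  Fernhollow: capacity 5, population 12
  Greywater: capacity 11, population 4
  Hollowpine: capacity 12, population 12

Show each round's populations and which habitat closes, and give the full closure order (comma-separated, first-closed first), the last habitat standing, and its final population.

Closure order: Ashgrove, Fernhollow, Hollowpine
Last habitat: Greywater with 48 animals

Round 1: Ashgrove=20 Fernhollow=12 Greywater=4 Hollowpine=12 → close Ashgrove (overflow 9)
  20÷3 = 6 each, +1 to first 2
Round 2: Fernhollow=19 Greywater=11 Hollowpine=18 → close Fernhollow (overflow 14)
  19÷2 = 9 each, +1 to first 1
Round 3: Greywater=21 Hollowpine=27 → close Hollowpine (overflow 15)
  27÷1 = 27 each, +1 to first 0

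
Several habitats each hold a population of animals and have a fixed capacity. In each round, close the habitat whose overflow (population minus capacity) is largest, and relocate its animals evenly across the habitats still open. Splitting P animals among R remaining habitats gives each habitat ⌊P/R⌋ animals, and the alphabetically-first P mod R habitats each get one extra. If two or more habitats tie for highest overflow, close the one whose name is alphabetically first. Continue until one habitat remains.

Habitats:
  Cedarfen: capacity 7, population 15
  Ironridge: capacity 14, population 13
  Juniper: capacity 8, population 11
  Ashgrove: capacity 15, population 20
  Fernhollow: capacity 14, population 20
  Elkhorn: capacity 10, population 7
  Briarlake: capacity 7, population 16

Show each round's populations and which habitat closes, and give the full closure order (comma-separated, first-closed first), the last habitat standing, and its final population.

Round 1: Ashgrove=20 Briarlake=16 Cedarfen=15 Elkhorn=7 Fernhollow=20 Ironridge=13 Juniper=11 → close Briarlake (overflow 9)
  16÷6 = 2 each, +1 to first 4
Round 2: Ashgrove=23 Cedarfen=18 Elkhorn=10 Fernhollow=23 Ironridge=15 Juniper=13 → close Cedarfen (overflow 11)
  18÷5 = 3 each, +1 to first 3
Round 3: Ashgrove=27 Elkhorn=14 Fernhollow=27 Ironridge=18 Juniper=16 → close Fernhollow (overflow 13)
  27÷4 = 6 each, +1 to first 3
Round 4: Ashgrove=34 Elkhorn=21 Ironridge=25 Juniper=22 → close Ashgrove (overflow 19)
  34÷3 = 11 each, +1 to first 1
Round 5: Elkhorn=33 Ironridge=36 Juniper=33 → close Juniper (overflow 25)
  33÷2 = 16 each, +1 to first 1
Round 6: Elkhorn=50 Ironridge=52 → close Elkhorn (overflow 40)
  50÷1 = 50 each, +1 to first 0

Closure order: Briarlake, Cedarfen, Fernhollow, Ashgrove, Juniper, Elkhorn
Last habitat: Ironridge with 102 animals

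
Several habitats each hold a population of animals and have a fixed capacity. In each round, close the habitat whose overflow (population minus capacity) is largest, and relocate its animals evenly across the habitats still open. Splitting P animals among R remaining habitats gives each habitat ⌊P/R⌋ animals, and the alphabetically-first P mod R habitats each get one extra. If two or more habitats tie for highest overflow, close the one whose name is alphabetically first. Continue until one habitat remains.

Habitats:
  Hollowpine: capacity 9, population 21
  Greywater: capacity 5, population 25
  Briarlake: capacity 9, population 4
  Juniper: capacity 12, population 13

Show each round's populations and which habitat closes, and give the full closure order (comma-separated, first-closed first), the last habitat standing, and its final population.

Closure order: Greywater, Hollowpine, Juniper
Last habitat: Briarlake with 63 animals

Round 1: Briarlake=4 Greywater=25 Hollowpine=21 Juniper=13 → close Greywater (overflow 20)
  25÷3 = 8 each, +1 to first 1
Round 2: Briarlake=13 Hollowpine=29 Juniper=21 → close Hollowpine (overflow 20)
  29÷2 = 14 each, +1 to first 1
Round 3: Briarlake=28 Juniper=35 → close Juniper (overflow 23)
  35÷1 = 35 each, +1 to first 0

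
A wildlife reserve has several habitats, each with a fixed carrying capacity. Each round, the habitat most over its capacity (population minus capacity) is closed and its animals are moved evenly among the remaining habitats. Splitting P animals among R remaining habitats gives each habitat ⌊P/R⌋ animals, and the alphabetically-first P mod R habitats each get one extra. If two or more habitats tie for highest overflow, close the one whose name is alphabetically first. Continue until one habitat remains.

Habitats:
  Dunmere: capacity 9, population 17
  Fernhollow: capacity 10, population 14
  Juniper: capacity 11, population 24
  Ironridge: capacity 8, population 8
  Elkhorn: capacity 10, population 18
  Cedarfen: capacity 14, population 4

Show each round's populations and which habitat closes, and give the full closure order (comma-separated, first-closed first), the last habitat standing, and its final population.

Closure order: Juniper, Dunmere, Elkhorn, Fernhollow, Ironridge
Last habitat: Cedarfen with 85 animals

Round 1: Cedarfen=4 Dunmere=17 Elkhorn=18 Fernhollow=14 Ironridge=8 Juniper=24 → close Juniper (overflow 13)
  24÷5 = 4 each, +1 to first 4
Round 2: Cedarfen=9 Dunmere=22 Elkhorn=23 Fernhollow=19 Ironridge=12 → close Dunmere (overflow 13)
  22÷4 = 5 each, +1 to first 2
Round 3: Cedarfen=15 Elkhorn=29 Fernhollow=24 Ironridge=17 → close Elkhorn (overflow 19)
  29÷3 = 9 each, +1 to first 2
Round 4: Cedarfen=25 Fernhollow=34 Ironridge=26 → close Fernhollow (overflow 24)
  34÷2 = 17 each, +1 to first 0
Round 5: Cedarfen=42 Ironridge=43 → close Ironridge (overflow 35)
  43÷1 = 43 each, +1 to first 0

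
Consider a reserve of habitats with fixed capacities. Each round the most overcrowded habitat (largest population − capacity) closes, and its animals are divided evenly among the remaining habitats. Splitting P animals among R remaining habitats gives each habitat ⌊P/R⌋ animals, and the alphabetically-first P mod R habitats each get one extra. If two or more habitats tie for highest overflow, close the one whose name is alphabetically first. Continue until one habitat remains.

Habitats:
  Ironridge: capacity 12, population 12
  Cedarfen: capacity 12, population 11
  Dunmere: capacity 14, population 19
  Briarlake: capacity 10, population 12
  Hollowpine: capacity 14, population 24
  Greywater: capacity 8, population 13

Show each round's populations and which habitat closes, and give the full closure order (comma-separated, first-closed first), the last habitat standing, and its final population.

Round 1: Briarlake=12 Cedarfen=11 Dunmere=19 Greywater=13 Hollowpine=24 Ironridge=12 → close Hollowpine (overflow 10)
  24÷5 = 4 each, +1 to first 4
Round 2: Briarlake=17 Cedarfen=16 Dunmere=24 Greywater=18 Ironridge=16 → close Dunmere (overflow 10)
  24÷4 = 6 each, +1 to first 0
Round 3: Briarlake=23 Cedarfen=22 Greywater=24 Ironridge=22 → close Greywater (overflow 16)
  24÷3 = 8 each, +1 to first 0
Round 4: Briarlake=31 Cedarfen=30 Ironridge=30 → close Briarlake (overflow 21)
  31÷2 = 15 each, +1 to first 1
Round 5: Cedarfen=46 Ironridge=45 → close Cedarfen (overflow 34)
  46÷1 = 46 each, +1 to first 0

Closure order: Hollowpine, Dunmere, Greywater, Briarlake, Cedarfen
Last habitat: Ironridge with 91 animals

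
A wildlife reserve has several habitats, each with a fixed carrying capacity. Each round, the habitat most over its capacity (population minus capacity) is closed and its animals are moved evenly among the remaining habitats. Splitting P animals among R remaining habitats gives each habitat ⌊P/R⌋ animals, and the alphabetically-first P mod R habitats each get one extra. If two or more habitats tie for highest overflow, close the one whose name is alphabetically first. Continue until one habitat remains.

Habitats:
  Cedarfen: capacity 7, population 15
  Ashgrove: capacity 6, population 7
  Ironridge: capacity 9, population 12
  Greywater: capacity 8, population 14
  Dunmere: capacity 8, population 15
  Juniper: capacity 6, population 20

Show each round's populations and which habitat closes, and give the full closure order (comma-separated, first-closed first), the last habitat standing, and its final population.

Round 1: Ashgrove=7 Cedarfen=15 Dunmere=15 Greywater=14 Ironridge=12 Juniper=20 → close Juniper (overflow 14)
  20÷5 = 4 each, +1 to first 0
Round 2: Ashgrove=11 Cedarfen=19 Dunmere=19 Greywater=18 Ironridge=16 → close Cedarfen (overflow 12)
  19÷4 = 4 each, +1 to first 3
Round 3: Ashgrove=16 Dunmere=24 Greywater=23 Ironridge=20 → close Dunmere (overflow 16)
  24÷3 = 8 each, +1 to first 0
Round 4: Ashgrove=24 Greywater=31 Ironridge=28 → close Greywater (overflow 23)
  31÷2 = 15 each, +1 to first 1
Round 5: Ashgrove=40 Ironridge=43 → close Ashgrove (overflow 34)
  40÷1 = 40 each, +1 to first 0

Closure order: Juniper, Cedarfen, Dunmere, Greywater, Ashgrove
Last habitat: Ironridge with 83 animals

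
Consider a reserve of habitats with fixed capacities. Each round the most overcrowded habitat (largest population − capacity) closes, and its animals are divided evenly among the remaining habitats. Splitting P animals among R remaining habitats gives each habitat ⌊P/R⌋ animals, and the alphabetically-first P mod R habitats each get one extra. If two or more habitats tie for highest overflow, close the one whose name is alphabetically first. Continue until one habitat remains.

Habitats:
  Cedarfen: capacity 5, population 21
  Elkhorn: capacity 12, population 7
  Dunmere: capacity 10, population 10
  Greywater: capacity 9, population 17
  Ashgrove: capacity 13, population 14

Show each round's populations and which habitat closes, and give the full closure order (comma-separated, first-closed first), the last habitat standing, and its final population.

Round 1: Ashgrove=14 Cedarfen=21 Dunmere=10 Elkhorn=7 Greywater=17 → close Cedarfen (overflow 16)
  21÷4 = 5 each, +1 to first 1
Round 2: Ashgrove=20 Dunmere=15 Elkhorn=12 Greywater=22 → close Greywater (overflow 13)
  22÷3 = 7 each, +1 to first 1
Round 3: Ashgrove=28 Dunmere=22 Elkhorn=19 → close Ashgrove (overflow 15)
  28÷2 = 14 each, +1 to first 0
Round 4: Dunmere=36 Elkhorn=33 → close Dunmere (overflow 26)
  36÷1 = 36 each, +1 to first 0

Closure order: Cedarfen, Greywater, Ashgrove, Dunmere
Last habitat: Elkhorn with 69 animals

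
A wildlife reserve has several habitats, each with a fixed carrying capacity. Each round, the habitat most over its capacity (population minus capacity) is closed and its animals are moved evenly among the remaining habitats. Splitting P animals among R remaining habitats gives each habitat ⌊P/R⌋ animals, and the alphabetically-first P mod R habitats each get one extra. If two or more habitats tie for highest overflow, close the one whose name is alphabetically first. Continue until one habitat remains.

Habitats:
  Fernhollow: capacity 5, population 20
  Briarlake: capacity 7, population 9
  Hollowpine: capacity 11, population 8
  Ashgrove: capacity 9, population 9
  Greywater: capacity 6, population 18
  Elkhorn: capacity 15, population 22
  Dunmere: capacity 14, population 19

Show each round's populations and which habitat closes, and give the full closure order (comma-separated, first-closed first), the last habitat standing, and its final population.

Closure order: Fernhollow, Greywater, Elkhorn, Dunmere, Ashgrove, Briarlake
Last habitat: Hollowpine with 105 animals

Round 1: Ashgrove=9 Briarlake=9 Dunmere=19 Elkhorn=22 Fernhollow=20 Greywater=18 Hollowpine=8 → close Fernhollow (overflow 15)
  20÷6 = 3 each, +1 to first 2
Round 2: Ashgrove=13 Briarlake=13 Dunmere=22 Elkhorn=25 Greywater=21 Hollowpine=11 → close Greywater (overflow 15)
  21÷5 = 4 each, +1 to first 1
Round 3: Ashgrove=18 Briarlake=17 Dunmere=26 Elkhorn=29 Hollowpine=15 → close Elkhorn (overflow 14)
  29÷4 = 7 each, +1 to first 1
Round 4: Ashgrove=26 Briarlake=24 Dunmere=33 Hollowpine=22 → close Dunmere (overflow 19)
  33÷3 = 11 each, +1 to first 0
Round 5: Ashgrove=37 Briarlake=35 Hollowpine=33 → close Ashgrove (overflow 28)
  37÷2 = 18 each, +1 to first 1
Round 6: Briarlake=54 Hollowpine=51 → close Briarlake (overflow 47)
  54÷1 = 54 each, +1 to first 0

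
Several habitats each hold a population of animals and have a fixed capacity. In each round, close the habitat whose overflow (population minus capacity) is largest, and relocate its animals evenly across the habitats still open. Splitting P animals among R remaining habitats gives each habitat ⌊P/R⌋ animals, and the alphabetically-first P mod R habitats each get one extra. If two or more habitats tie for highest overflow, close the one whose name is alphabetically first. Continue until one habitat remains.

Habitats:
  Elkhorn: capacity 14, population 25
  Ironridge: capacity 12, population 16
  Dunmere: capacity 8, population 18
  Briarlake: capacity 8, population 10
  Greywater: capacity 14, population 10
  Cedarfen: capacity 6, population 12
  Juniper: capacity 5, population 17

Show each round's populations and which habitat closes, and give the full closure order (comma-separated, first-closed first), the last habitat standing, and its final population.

Round 1: Briarlake=10 Cedarfen=12 Dunmere=18 Elkhorn=25 Greywater=10 Ironridge=16 Juniper=17 → close Juniper (overflow 12)
  17÷6 = 2 each, +1 to first 5
Round 2: Briarlake=13 Cedarfen=15 Dunmere=21 Elkhorn=28 Greywater=13 Ironridge=18 → close Elkhorn (overflow 14)
  28÷5 = 5 each, +1 to first 3
Round 3: Briarlake=19 Cedarfen=21 Dunmere=27 Greywater=18 Ironridge=23 → close Dunmere (overflow 19)
  27÷4 = 6 each, +1 to first 3
Round 4: Briarlake=26 Cedarfen=28 Greywater=25 Ironridge=29 → close Cedarfen (overflow 22)
  28÷3 = 9 each, +1 to first 1
Round 5: Briarlake=36 Greywater=34 Ironridge=38 → close Briarlake (overflow 28)
  36÷2 = 18 each, +1 to first 0
Round 6: Greywater=52 Ironridge=56 → close Ironridge (overflow 44)
  56÷1 = 56 each, +1 to first 0

Closure order: Juniper, Elkhorn, Dunmere, Cedarfen, Briarlake, Ironridge
Last habitat: Greywater with 108 animals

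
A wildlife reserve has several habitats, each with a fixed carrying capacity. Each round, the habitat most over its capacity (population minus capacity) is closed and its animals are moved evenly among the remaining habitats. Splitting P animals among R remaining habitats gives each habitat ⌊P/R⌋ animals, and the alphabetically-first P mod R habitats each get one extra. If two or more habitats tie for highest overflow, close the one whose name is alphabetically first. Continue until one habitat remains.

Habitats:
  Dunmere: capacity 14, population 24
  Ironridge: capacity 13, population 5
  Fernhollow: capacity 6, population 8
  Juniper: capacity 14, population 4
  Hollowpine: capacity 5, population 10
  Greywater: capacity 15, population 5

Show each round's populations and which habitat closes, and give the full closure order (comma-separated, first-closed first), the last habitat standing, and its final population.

Closure order: Dunmere, Hollowpine, Fernhollow, Ironridge, Greywater
Last habitat: Juniper with 56 animals

Round 1: Dunmere=24 Fernhollow=8 Greywater=5 Hollowpine=10 Ironridge=5 Juniper=4 → close Dunmere (overflow 10)
  24÷5 = 4 each, +1 to first 4
Round 2: Fernhollow=13 Greywater=10 Hollowpine=15 Ironridge=10 Juniper=8 → close Hollowpine (overflow 10)
  15÷4 = 3 each, +1 to first 3
Round 3: Fernhollow=17 Greywater=14 Ironridge=14 Juniper=11 → close Fernhollow (overflow 11)
  17÷3 = 5 each, +1 to first 2
Round 4: Greywater=20 Ironridge=20 Juniper=16 → close Ironridge (overflow 7)
  20÷2 = 10 each, +1 to first 0
Round 5: Greywater=30 Juniper=26 → close Greywater (overflow 15)
  30÷1 = 30 each, +1 to first 0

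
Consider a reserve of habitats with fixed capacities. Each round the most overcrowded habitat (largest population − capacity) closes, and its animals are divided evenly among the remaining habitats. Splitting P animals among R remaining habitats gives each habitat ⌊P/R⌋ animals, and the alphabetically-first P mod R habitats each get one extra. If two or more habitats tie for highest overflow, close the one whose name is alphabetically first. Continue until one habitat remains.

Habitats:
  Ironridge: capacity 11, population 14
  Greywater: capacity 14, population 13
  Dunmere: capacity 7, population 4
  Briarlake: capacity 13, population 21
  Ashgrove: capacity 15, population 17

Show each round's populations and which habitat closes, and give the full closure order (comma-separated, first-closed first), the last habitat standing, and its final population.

Round 1: Ashgrove=17 Briarlake=21 Dunmere=4 Greywater=13 Ironridge=14 → close Briarlake (overflow 8)
  21÷4 = 5 each, +1 to first 1
Round 2: Ashgrove=23 Dunmere=9 Greywater=18 Ironridge=19 → close Ashgrove (overflow 8)
  23÷3 = 7 each, +1 to first 2
Round 3: Dunmere=17 Greywater=26 Ironridge=26 → close Ironridge (overflow 15)
  26÷2 = 13 each, +1 to first 0
Round 4: Dunmere=30 Greywater=39 → close Greywater (overflow 25)
  39÷1 = 39 each, +1 to first 0

Closure order: Briarlake, Ashgrove, Ironridge, Greywater
Last habitat: Dunmere with 69 animals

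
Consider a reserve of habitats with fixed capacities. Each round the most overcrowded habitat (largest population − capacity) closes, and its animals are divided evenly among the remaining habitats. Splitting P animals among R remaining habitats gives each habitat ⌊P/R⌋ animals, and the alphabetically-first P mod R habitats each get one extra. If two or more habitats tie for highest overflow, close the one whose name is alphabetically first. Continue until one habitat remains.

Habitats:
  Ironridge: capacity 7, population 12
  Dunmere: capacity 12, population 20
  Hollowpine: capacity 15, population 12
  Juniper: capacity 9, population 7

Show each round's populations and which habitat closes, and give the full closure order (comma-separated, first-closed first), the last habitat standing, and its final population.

Round 1: Dunmere=20 Hollowpine=12 Ironridge=12 Juniper=7 → close Dunmere (overflow 8)
  20÷3 = 6 each, +1 to first 2
Round 2: Hollowpine=19 Ironridge=19 Juniper=13 → close Ironridge (overflow 12)
  19÷2 = 9 each, +1 to first 1
Round 3: Hollowpine=29 Juniper=22 → close Hollowpine (overflow 14)
  29÷1 = 29 each, +1 to first 0

Closure order: Dunmere, Ironridge, Hollowpine
Last habitat: Juniper with 51 animals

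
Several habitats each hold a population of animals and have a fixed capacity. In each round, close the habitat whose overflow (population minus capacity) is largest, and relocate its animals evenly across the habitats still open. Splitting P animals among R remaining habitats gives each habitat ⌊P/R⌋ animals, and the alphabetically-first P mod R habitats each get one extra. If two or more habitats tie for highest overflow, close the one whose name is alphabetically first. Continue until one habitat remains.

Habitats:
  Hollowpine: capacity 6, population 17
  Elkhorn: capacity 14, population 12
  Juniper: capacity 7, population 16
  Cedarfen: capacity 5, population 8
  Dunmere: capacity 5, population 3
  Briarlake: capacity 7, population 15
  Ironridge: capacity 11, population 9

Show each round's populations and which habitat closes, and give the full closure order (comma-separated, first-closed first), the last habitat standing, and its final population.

Closure order: Hollowpine, Briarlake, Juniper, Cedarfen, Dunmere, Elkhorn
Last habitat: Ironridge with 80 animals

Round 1: Briarlake=15 Cedarfen=8 Dunmere=3 Elkhorn=12 Hollowpine=17 Ironridge=9 Juniper=16 → close Hollowpine (overflow 11)
  17÷6 = 2 each, +1 to first 5
Round 2: Briarlake=18 Cedarfen=11 Dunmere=6 Elkhorn=15 Ironridge=12 Juniper=18 → close Briarlake (overflow 11)
  18÷5 = 3 each, +1 to first 3
Round 3: Cedarfen=15 Dunmere=10 Elkhorn=19 Ironridge=15 Juniper=21 → close Juniper (overflow 14)
  21÷4 = 5 each, +1 to first 1
Round 4: Cedarfen=21 Dunmere=15 Elkhorn=24 Ironridge=20 → close Cedarfen (overflow 16)
  21÷3 = 7 each, +1 to first 0
Round 5: Dunmere=22 Elkhorn=31 Ironridge=27 → close Dunmere (overflow 17)
  22÷2 = 11 each, +1 to first 0
Round 6: Elkhorn=42 Ironridge=38 → close Elkhorn (overflow 28)
  42÷1 = 42 each, +1 to first 0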